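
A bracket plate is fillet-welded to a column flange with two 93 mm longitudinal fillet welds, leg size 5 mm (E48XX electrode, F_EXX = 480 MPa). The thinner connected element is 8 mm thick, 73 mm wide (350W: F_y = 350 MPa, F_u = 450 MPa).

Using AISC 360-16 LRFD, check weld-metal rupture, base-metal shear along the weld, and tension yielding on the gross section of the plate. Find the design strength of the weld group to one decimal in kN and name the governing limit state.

Weld metal: throat = 0.707×5 = 3.535 mm, L = 2×93 = 186 mm. φR_n = 0.75 × 0.6 × 480 × 3.535 × 186 = 142.0 kN.
Base metal shear (8 mm plate): yield φR_n = 1.0×0.6×350×8×186 = 312.5 kN; rupture φR_n = 0.75×0.6×450×8×186 = 301.3 kN; take 301.3 kN (rupture).
Tension yield (gross): A_g = 73×8 = 584 mm². φR_n = 0.90 × 350 × 584 = 184.0 kN.
Governing: min(142.0, 301.3, 184.0) = 142.0 kN → weld metal.

142.0 kN (weld metal governs)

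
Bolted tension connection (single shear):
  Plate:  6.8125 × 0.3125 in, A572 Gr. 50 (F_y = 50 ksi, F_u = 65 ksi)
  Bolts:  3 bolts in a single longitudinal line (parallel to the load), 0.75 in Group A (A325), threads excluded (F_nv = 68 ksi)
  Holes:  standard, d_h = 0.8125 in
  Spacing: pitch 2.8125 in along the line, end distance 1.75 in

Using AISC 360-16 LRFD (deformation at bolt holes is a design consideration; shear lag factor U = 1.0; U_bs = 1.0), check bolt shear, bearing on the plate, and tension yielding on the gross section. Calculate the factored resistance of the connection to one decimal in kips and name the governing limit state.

Bolt shear: A_b = π(0.75)²/4 = 0.44179 in². φR_n = 0.75 × 68 × 0.44179 × 3 × 1 = 67.6 kips.
Bearing (0.3125 in plate, F_u = 65 ksi): end bolts L_c = 1.75 − 0.8125/2 = 1.34375, R_n = min(1.2×1.34375×0.3125×65, 2.4×0.75×0.3125×65) = 32.754 kips/bolt; interior L_c = 2.8125 − 0.8125 = 2, R_n = 36.563 kips/bolt. φR_n = 0.75 × (1×32.754 + 2×36.563) = 79.4 kips.
Tension yield (gross): A_g = 6.8125×0.3125 = 2.1289 in². φR_n = 0.90 × 50 × 2.1289 = 95.8 kips.
Governing: min(67.6, 79.4, 95.8) = 67.6 kips → bolt shear.

67.6 kips (bolt shear governs)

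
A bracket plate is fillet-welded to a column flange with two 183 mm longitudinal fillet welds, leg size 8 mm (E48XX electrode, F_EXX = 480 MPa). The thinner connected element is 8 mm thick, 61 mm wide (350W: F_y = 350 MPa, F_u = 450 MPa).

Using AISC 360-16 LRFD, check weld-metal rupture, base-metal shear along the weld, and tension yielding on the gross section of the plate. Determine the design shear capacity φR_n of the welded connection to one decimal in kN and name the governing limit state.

Weld metal: throat = 0.707×8 = 5.656 mm, L = 2×183 = 366 mm. φR_n = 0.75 × 0.6 × 480 × 5.656 × 366 = 447.1 kN.
Base metal shear (8 mm plate): yield φR_n = 1.0×0.6×350×8×366 = 614.9 kN; rupture φR_n = 0.75×0.6×450×8×366 = 592.9 kN; take 592.9 kN (rupture).
Tension yield (gross): A_g = 61×8 = 488 mm². φR_n = 0.90 × 350 × 488 = 153.7 kN.
Governing: min(447.1, 592.9, 153.7) = 153.7 kN → gross-section yield.

153.7 kN (gross-section yield governs)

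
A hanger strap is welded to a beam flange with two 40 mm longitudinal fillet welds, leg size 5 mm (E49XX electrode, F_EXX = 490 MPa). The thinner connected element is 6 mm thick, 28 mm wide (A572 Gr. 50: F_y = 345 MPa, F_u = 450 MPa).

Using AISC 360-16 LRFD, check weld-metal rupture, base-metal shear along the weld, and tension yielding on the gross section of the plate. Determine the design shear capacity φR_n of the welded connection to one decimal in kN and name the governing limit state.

52.2 kN (gross-section yield governs)

Weld metal: throat = 0.707×5 = 3.535 mm, L = 2×40 = 80 mm. φR_n = 0.75 × 0.6 × 490 × 3.535 × 80 = 62.4 kN.
Base metal shear (6 mm plate): yield φR_n = 1.0×0.6×345×6×80 = 99.4 kN; rupture φR_n = 0.75×0.6×450×6×80 = 97.2 kN; take 97.2 kN (rupture).
Tension yield (gross): A_g = 28×6 = 168 mm². φR_n = 0.90 × 345 × 168 = 52.2 kN.
Governing: min(62.4, 97.2, 52.2) = 52.2 kN → gross-section yield.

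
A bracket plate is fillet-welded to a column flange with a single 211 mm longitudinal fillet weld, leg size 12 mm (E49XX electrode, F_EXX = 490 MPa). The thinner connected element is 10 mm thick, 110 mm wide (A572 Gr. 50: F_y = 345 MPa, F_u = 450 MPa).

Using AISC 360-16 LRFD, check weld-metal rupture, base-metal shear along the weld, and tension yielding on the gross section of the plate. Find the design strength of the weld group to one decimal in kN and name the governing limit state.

341.6 kN (gross-section yield governs)

Weld metal: throat = 0.707×12 = 8.484 mm, L = 211 mm. φR_n = 0.75 × 0.6 × 490 × 8.484 × 211 = 394.7 kN.
Base metal shear (10 mm plate): yield φR_n = 1.0×0.6×345×10×211 = 436.8 kN; rupture φR_n = 0.75×0.6×450×10×211 = 427.3 kN; take 427.3 kN (rupture).
Tension yield (gross): A_g = 110×10 = 1100 mm². φR_n = 0.90 × 345 × 1100 = 341.6 kN.
Governing: min(394.7, 427.3, 341.6) = 341.6 kN → gross-section yield.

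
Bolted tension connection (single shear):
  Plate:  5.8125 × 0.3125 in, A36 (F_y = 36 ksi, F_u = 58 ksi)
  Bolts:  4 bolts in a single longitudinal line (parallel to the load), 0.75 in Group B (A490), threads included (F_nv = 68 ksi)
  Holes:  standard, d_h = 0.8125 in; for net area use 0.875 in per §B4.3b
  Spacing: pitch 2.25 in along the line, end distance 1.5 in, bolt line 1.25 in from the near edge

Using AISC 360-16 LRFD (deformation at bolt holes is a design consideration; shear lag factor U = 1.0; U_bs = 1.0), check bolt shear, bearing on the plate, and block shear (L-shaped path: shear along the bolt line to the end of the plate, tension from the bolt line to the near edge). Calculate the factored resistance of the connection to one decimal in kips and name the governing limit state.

Bolt shear: A_b = π(0.75)²/4 = 0.44179 in². φR_n = 0.75 × 68 × 0.44179 × 4 × 1 = 90.1 kips.
Bearing (0.3125 in plate, F_u = 58 ksi): end bolts L_c = 1.5 − 0.8125/2 = 1.09375, R_n = min(1.2×1.09375×0.3125×58, 2.4×0.75×0.3125×58) = 23.789 kips/bolt; interior L_c = 2.25 − 0.8125 = 1.4375, R_n = 31.266 kips/bolt. φR_n = 0.75 × (1×23.789 + 3×31.266) = 88.2 kips.
Block shear: shear path 1×[1.5+3×2.25] = 1×8.25 in, A_gv = 2.5781, A_nv = 1×(8.25 − 3.5×0.875)×0.3125 = 1.6211 in²; tension to near edge: (1.25 − 0.5×0.875)×0.3125 = 0.25391 in². R_n = min(0.6×58×1.6211, 0.6×36×2.5781) + 1.0×58×0.25391 = min(56.414, 55.687) + 14.727 = 70.414 kips. φR_n = 0.75 × 70.414 = 52.8 kips.
Governing: min(90.1, 88.2, 52.8) = 52.8 kips → block shear.

52.8 kips (block shear governs)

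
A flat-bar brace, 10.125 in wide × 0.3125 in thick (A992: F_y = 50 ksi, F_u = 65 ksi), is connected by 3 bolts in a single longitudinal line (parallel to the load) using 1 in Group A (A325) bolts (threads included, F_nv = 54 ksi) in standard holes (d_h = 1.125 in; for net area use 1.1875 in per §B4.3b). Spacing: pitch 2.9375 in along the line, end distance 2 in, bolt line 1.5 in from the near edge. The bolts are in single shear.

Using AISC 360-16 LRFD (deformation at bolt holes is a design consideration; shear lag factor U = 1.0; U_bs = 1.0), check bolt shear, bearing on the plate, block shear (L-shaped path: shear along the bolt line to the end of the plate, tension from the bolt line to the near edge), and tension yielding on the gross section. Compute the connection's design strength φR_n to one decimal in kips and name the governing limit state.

Bolt shear: A_b = π(1)²/4 = 0.7854 in². φR_n = 0.75 × 54 × 0.7854 × 3 × 1 = 95.4 kips.
Bearing (0.3125 in plate, F_u = 65 ksi): end bolts L_c = 2 − 1.125/2 = 1.4375, R_n = min(1.2×1.4375×0.3125×65, 2.4×1×0.3125×65) = 35.039 kips/bolt; interior L_c = 2.9375 − 1.125 = 1.8125, R_n = 44.18 kips/bolt. φR_n = 0.75 × (1×35.039 + 2×44.18) = 92.5 kips.
Block shear: shear path 1×[2+2×2.9375] = 1×7.875 in, A_gv = 2.4609, A_nv = 1×(7.875 − 2.5×1.1875)×0.3125 = 1.5332 in²; tension to near edge: (1.5 − 0.5×1.1875)×0.3125 = 0.2832 in². R_n = min(0.6×65×1.5332, 0.6×50×2.4609) + 1.0×65×0.2832 = min(59.795, 73.827) + 18.408 = 78.203 kips. φR_n = 0.75 × 78.203 = 58.7 kips.
Tension yield (gross): A_g = 10.125×0.3125 = 3.1641 in². φR_n = 0.90 × 50 × 3.1641 = 142.4 kips.
Governing: min(95.4, 92.5, 58.7, 142.4) = 58.7 kips → block shear.

58.7 kips (block shear governs)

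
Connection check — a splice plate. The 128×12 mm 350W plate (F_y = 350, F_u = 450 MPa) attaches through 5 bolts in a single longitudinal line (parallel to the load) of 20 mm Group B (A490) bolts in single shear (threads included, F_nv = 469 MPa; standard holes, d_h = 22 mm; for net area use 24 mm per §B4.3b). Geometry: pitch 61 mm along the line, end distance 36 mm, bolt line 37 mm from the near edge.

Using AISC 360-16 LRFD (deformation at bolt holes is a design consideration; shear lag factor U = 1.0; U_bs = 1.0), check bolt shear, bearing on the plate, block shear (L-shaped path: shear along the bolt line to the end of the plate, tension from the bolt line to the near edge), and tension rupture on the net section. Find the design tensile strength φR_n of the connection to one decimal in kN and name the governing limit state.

421.2 kN (net-section rupture governs)

Bolt shear: A_b = π(20)²/4 = 314.16 mm². φR_n = 0.75 × 469 × 314.16 × 5 × 1 = 552.5 kN.
Bearing (12 mm plate, F_u = 450 MPa): end bolts L_c = 36 − 22/2 = 25, R_n = min(1.2×25×12×450, 2.4×20×12×450) = 162 kN/bolt; interior L_c = 61 − 22 = 39, R_n = 252.72 kN/bolt. φR_n = 0.75 × (1×162 + 4×252.72) = 879.7 kN.
Block shear: shear path 1×[36+4×61] = 1×280 mm, A_gv = 3360, A_nv = 1×(280 − 4.5×24)×12 = 2064 mm²; tension to near edge: (37 − 0.5×24)×12 = 300 mm². R_n = min(0.6×450×2064, 0.6×350×3360) + 1.0×450×300 = min(557.28, 705.6) + 135 = 692.28 kN. φR_n = 0.75 × 692.28 = 519.2 kN.
Tension rupture (net): A_n = (128 − 1×24)×12 = 1248 mm² (U = 1.0, A_e = A_n). φR_n = 0.75 × 450 × 1248 = 421.2 kN.
Governing: min(552.5, 879.7, 519.2, 421.2) = 421.2 kN → net-section rupture.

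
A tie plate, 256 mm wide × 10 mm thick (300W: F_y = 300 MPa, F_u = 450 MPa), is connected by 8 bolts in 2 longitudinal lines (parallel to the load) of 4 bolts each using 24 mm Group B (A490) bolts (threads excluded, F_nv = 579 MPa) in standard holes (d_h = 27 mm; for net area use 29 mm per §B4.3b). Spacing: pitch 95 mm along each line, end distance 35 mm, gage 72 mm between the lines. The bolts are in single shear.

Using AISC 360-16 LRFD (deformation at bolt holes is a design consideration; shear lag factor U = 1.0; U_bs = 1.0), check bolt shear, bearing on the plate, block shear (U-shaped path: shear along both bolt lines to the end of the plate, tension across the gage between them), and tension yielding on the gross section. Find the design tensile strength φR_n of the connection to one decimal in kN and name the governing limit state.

691.2 kN (gross-section yield governs)

Bolt shear: A_b = π(24)²/4 = 452.39 mm². φR_n = 0.75 × 579 × 452.39 × 8 × 1 = 1571.6 kN.
Bearing (10 mm plate, F_u = 450 MPa): end bolts L_c = 35 − 27/2 = 21.5, R_n = min(1.2×21.5×10×450, 2.4×24×10×450) = 116.1 kN/bolt; interior L_c = 95 − 27 = 68, R_n = 259.2 kN/bolt. φR_n = 0.75 × (2×116.1 + 6×259.2) = 1340.6 kN.
Block shear: shear path 2×[35+3×95] = 2×320 mm, A_gv = 6400, A_nv = 2×(320 − 3.5×29)×10 = 4370 mm²; tension across gage: (72 − 1×29)×10 = 430 mm². R_n = min(0.6×450×4370, 0.6×300×6400) + 1.0×450×430 = min(1179.9, 1152) + 193.5 = 1345.5 kN. φR_n = 0.75 × 1345.5 = 1009.1 kN.
Tension yield (gross): A_g = 256×10 = 2560 mm². φR_n = 0.90 × 300 × 2560 = 691.2 kN.
Governing: min(1571.6, 1340.6, 1009.1, 691.2) = 691.2 kN → gross-section yield.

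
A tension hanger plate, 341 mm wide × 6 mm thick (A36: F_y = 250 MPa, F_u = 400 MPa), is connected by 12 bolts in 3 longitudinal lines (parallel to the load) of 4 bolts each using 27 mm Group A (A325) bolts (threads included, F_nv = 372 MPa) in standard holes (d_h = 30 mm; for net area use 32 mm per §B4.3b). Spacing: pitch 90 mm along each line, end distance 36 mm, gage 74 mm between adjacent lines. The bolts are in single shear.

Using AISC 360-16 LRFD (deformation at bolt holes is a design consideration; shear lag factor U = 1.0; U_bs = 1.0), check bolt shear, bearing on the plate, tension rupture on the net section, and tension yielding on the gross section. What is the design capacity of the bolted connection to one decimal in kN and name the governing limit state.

Bolt shear: A_b = π(27)²/4 = 572.56 mm². φR_n = 0.75 × 372 × 572.56 × 12 × 1 = 1916.9 kN.
Bearing (6 mm plate, F_u = 400 MPa): end bolts L_c = 36 − 30/2 = 21, R_n = min(1.2×21×6×400, 2.4×27×6×400) = 60.48 kN/bolt; interior L_c = 90 − 30 = 60, R_n = 155.52 kN/bolt. φR_n = 0.75 × (3×60.48 + 9×155.52) = 1185.8 kN.
Tension rupture (net): A_n = (341 − 3×32)×6 = 1470 mm² (U = 1.0, A_e = A_n). φR_n = 0.75 × 400 × 1470 = 441.0 kN.
Tension yield (gross): A_g = 341×6 = 2046 mm². φR_n = 0.90 × 250 × 2046 = 460.4 kN.
Governing: min(1916.9, 1185.8, 441.0, 460.4) = 441.0 kN → net-section rupture.

441.0 kN (net-section rupture governs)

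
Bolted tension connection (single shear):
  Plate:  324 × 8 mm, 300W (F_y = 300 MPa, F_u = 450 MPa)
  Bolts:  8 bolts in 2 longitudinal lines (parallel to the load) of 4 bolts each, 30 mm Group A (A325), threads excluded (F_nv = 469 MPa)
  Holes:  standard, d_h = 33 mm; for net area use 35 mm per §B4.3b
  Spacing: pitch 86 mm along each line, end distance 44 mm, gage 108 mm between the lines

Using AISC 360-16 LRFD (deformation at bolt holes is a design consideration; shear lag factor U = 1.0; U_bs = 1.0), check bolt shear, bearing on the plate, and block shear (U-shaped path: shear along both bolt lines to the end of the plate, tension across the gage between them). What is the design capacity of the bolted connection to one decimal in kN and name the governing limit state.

778.7 kN (block shear governs)

Bolt shear: A_b = π(30)²/4 = 706.86 mm². φR_n = 0.75 × 469 × 706.86 × 8 × 1 = 1989.1 kN.
Bearing (8 mm plate, F_u = 450 MPa): end bolts L_c = 44 − 33/2 = 27.5, R_n = min(1.2×27.5×8×450, 2.4×30×8×450) = 118.8 kN/bolt; interior L_c = 86 − 33 = 53, R_n = 228.96 kN/bolt. φR_n = 0.75 × (2×118.8 + 6×228.96) = 1208.5 kN.
Block shear: shear path 2×[44+3×86] = 2×302 mm, A_gv = 4832, A_nv = 2×(302 − 3.5×35)×8 = 2872 mm²; tension across gage: (108 − 1×35)×8 = 584 mm². R_n = min(0.6×450×2872, 0.6×300×4832) + 1.0×450×584 = min(775.44, 869.76) + 262.8 = 1038.2 kN. φR_n = 0.75 × 1038.2 = 778.7 kN.
Governing: min(1989.1, 1208.5, 778.7) = 778.7 kN → block shear.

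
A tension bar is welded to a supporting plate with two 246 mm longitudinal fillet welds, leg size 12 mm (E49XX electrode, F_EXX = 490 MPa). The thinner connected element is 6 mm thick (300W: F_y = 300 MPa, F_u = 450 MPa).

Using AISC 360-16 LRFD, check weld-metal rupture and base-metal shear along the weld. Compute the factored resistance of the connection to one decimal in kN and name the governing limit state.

531.4 kN (base-metal shear governs)

Weld metal: throat = 0.707×12 = 8.484 mm, L = 2×246 = 492 mm. φR_n = 0.75 × 0.6 × 490 × 8.484 × 492 = 920.4 kN.
Base metal shear (6 mm plate): yield φR_n = 1.0×0.6×300×6×492 = 531.4 kN; rupture φR_n = 0.75×0.6×450×6×492 = 597.8 kN; take 531.4 kN (yield).
Governing: min(920.4, 531.4) = 531.4 kN → base-metal shear.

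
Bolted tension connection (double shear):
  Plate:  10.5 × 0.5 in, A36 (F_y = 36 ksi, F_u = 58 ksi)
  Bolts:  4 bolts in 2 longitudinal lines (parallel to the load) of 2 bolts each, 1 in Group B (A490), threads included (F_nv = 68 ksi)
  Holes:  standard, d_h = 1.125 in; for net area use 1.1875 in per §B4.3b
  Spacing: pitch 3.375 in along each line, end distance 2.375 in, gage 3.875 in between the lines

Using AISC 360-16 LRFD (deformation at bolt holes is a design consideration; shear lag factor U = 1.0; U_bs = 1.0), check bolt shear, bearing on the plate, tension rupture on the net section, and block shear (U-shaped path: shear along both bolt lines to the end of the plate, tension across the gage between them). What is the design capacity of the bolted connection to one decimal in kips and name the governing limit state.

151.6 kips (block shear governs)

Bolt shear: A_b = π(1)²/4 = 0.7854 in². φR_n = 0.75 × 68 × 0.7854 × 4 × 2 = 320.4 kips.
Bearing (0.5 in plate, F_u = 58 ksi): end bolts L_c = 2.375 − 1.125/2 = 1.8125, R_n = min(1.2×1.8125×0.5×58, 2.4×1×0.5×58) = 63.075 kips/bolt; interior L_c = 3.375 − 1.125 = 2.25, R_n = 69.6 kips/bolt. φR_n = 0.75 × (2×63.075 + 2×69.6) = 199.0 kips.
Tension rupture (net): A_n = (10.5 − 2×1.1875)×0.5 = 4.0625 in² (U = 1.0, A_e = A_n). φR_n = 0.75 × 58 × 4.0625 = 176.7 kips.
Block shear: shear path 2×[2.375+1×3.375] = 2×5.75 in, A_gv = 5.75, A_nv = 2×(5.75 − 1.5×1.1875)×0.5 = 3.9688 in²; tension across gage: (3.875 − 1×1.1875)×0.5 = 1.3438 in². R_n = min(0.6×58×3.9688, 0.6×36×5.75) + 1.0×58×1.3438 = min(138.11, 124.2) + 77.94 = 202.14 kips. φR_n = 0.75 × 202.14 = 151.6 kips.
Governing: min(320.4, 199.0, 176.7, 151.6) = 151.6 kips → block shear.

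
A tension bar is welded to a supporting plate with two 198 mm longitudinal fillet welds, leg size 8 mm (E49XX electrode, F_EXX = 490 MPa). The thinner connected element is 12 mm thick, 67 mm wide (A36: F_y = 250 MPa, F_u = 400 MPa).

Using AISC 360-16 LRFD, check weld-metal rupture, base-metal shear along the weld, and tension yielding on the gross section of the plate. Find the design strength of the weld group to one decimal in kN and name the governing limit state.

180.9 kN (gross-section yield governs)

Weld metal: throat = 0.707×8 = 5.656 mm, L = 2×198 = 396 mm. φR_n = 0.75 × 0.6 × 490 × 5.656 × 396 = 493.9 kN.
Base metal shear (12 mm plate): yield φR_n = 1.0×0.6×250×12×396 = 712.8 kN; rupture φR_n = 0.75×0.6×400×12×396 = 855.4 kN; take 712.8 kN (yield).
Tension yield (gross): A_g = 67×12 = 804 mm². φR_n = 0.90 × 250 × 804 = 180.9 kN.
Governing: min(493.9, 712.8, 180.9) = 180.9 kN → gross-section yield.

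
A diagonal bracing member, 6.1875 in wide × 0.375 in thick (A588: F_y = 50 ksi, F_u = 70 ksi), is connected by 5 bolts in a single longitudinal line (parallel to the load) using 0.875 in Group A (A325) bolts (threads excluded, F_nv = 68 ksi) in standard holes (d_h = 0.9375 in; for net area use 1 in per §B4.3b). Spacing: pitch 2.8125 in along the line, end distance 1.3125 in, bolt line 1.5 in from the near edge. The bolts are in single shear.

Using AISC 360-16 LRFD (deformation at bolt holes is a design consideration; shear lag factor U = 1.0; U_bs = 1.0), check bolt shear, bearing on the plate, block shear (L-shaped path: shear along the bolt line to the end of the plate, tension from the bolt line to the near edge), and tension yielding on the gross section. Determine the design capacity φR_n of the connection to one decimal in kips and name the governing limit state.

104.4 kips (gross-section yield governs)

Bolt shear: A_b = π(0.875)²/4 = 0.60132 in². φR_n = 0.75 × 68 × 0.60132 × 5 × 1 = 153.3 kips.
Bearing (0.375 in plate, F_u = 70 ksi): end bolts L_c = 1.3125 − 0.9375/2 = 0.84375, R_n = min(1.2×0.84375×0.375×70, 2.4×0.875×0.375×70) = 26.578 kips/bolt; interior L_c = 2.8125 − 0.9375 = 1.875, R_n = 55.125 kips/bolt. φR_n = 0.75 × (1×26.578 + 4×55.125) = 185.3 kips.
Block shear: shear path 1×[1.3125+4×2.8125] = 1×12.5625 in, A_gv = 4.7109, A_nv = 1×(12.5625 − 4.5×1)×0.375 = 3.0234 in²; tension to near edge: (1.5 − 0.5×1)×0.375 = 0.375 in². R_n = min(0.6×70×3.0234, 0.6×50×4.7109) + 1.0×70×0.375 = min(126.98, 141.33) + 26.25 = 153.23 kips. φR_n = 0.75 × 153.23 = 114.9 kips.
Tension yield (gross): A_g = 6.1875×0.375 = 2.3203 in². φR_n = 0.90 × 50 × 2.3203 = 104.4 kips.
Governing: min(153.3, 185.3, 114.9, 104.4) = 104.4 kips → gross-section yield.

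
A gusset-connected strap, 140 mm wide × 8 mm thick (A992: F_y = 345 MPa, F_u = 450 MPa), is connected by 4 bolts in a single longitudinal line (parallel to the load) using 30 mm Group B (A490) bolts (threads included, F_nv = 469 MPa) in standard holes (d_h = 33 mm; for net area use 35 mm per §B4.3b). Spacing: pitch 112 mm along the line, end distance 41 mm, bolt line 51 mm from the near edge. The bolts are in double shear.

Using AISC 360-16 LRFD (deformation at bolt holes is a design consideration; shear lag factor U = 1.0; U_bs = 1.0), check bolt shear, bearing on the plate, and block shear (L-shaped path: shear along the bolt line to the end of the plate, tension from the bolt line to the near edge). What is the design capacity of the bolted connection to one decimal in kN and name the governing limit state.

502.7 kN (block shear governs)

Bolt shear: A_b = π(30)²/4 = 706.86 mm². φR_n = 0.75 × 469 × 706.86 × 4 × 2 = 1989.1 kN.
Bearing (8 mm plate, F_u = 450 MPa): end bolts L_c = 41 − 33/2 = 24.5, R_n = min(1.2×24.5×8×450, 2.4×30×8×450) = 105.84 kN/bolt; interior L_c = 112 − 33 = 79, R_n = 259.2 kN/bolt. φR_n = 0.75 × (1×105.84 + 3×259.2) = 662.6 kN.
Block shear: shear path 1×[41+3×112] = 1×377 mm, A_gv = 3016, A_nv = 1×(377 − 3.5×35)×8 = 2036 mm²; tension to near edge: (51 − 0.5×35)×8 = 268 mm². R_n = min(0.6×450×2036, 0.6×345×3016) + 1.0×450×268 = min(549.72, 624.31) + 120.6 = 670.32 kN. φR_n = 0.75 × 670.32 = 502.7 kN.
Governing: min(1989.1, 662.6, 502.7) = 502.7 kN → block shear.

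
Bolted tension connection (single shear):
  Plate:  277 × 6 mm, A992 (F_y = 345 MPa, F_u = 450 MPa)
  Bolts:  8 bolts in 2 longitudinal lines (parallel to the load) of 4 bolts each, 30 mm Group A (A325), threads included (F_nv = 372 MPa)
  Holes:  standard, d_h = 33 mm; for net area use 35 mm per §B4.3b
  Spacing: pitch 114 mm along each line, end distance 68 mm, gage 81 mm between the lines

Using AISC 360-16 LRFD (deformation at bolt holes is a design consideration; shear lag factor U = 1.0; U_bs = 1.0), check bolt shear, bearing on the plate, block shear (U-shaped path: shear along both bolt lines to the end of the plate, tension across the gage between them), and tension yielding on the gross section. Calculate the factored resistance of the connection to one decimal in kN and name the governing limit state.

516.1 kN (gross-section yield governs)

Bolt shear: A_b = π(30)²/4 = 706.86 mm². φR_n = 0.75 × 372 × 706.86 × 8 × 1 = 1577.7 kN.
Bearing (6 mm plate, F_u = 450 MPa): end bolts L_c = 68 − 33/2 = 51.5, R_n = min(1.2×51.5×6×450, 2.4×30×6×450) = 166.86 kN/bolt; interior L_c = 114 − 33 = 81, R_n = 194.4 kN/bolt. φR_n = 0.75 × (2×166.86 + 6×194.4) = 1125.1 kN.
Block shear: shear path 2×[68+3×114] = 2×410 mm, A_gv = 4920, A_nv = 2×(410 − 3.5×35)×6 = 3450 mm²; tension across gage: (81 − 1×35)×6 = 276 mm². R_n = min(0.6×450×3450, 0.6×345×4920) + 1.0×450×276 = min(931.5, 1018.4) + 124.2 = 1055.7 kN. φR_n = 0.75 × 1055.7 = 791.8 kN.
Tension yield (gross): A_g = 277×6 = 1662 mm². φR_n = 0.90 × 345 × 1662 = 516.1 kN.
Governing: min(1577.7, 1125.1, 791.8, 516.1) = 516.1 kN → gross-section yield.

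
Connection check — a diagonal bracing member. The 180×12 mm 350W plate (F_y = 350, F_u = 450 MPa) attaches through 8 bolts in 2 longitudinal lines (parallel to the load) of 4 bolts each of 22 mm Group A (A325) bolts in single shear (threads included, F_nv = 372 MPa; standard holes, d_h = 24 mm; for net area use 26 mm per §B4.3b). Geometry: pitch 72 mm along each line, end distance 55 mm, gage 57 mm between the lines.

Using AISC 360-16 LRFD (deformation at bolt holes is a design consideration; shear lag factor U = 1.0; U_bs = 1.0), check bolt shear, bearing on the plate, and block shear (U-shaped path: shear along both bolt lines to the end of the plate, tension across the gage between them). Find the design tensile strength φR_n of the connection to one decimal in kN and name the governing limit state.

848.5 kN (bolt shear governs)

Bolt shear: A_b = π(22)²/4 = 380.13 mm². φR_n = 0.75 × 372 × 380.13 × 8 × 1 = 848.5 kN.
Bearing (12 mm plate, F_u = 450 MPa): end bolts L_c = 55 − 24/2 = 43, R_n = min(1.2×43×12×450, 2.4×22×12×450) = 278.64 kN/bolt; interior L_c = 72 − 24 = 48, R_n = 285.12 kN/bolt. φR_n = 0.75 × (2×278.64 + 6×285.12) = 1701.0 kN.
Block shear: shear path 2×[55+3×72] = 2×271 mm, A_gv = 6504, A_nv = 2×(271 − 3.5×26)×12 = 4320 mm²; tension across gage: (57 − 1×26)×12 = 372 mm². R_n = min(0.6×450×4320, 0.6×350×6504) + 1.0×450×372 = min(1166.4, 1365.8) + 167.4 = 1333.8 kN. φR_n = 0.75 × 1333.8 = 1000.4 kN.
Governing: min(848.5, 1701.0, 1000.4) = 848.5 kN → bolt shear.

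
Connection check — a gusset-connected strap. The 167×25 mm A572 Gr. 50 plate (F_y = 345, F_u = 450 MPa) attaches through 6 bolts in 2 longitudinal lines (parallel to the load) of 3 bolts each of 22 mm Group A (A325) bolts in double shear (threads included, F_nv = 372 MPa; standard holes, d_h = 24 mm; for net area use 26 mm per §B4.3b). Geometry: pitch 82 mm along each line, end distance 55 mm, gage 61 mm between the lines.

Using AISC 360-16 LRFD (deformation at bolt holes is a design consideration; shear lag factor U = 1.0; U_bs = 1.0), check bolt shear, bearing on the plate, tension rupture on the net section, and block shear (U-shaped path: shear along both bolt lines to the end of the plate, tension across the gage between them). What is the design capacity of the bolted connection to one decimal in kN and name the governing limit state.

Bolt shear: A_b = π(22)²/4 = 380.13 mm². φR_n = 0.75 × 372 × 380.13 × 6 × 2 = 1272.7 kN.
Bearing (25 mm plate, F_u = 450 MPa): end bolts L_c = 55 − 24/2 = 43, R_n = min(1.2×43×25×450, 2.4×22×25×450) = 580.5 kN/bolt; interior L_c = 82 − 24 = 58, R_n = 594 kN/bolt. φR_n = 0.75 × (2×580.5 + 4×594) = 2652.8 kN.
Tension rupture (net): A_n = (167 − 2×26)×25 = 2875 mm² (U = 1.0, A_e = A_n). φR_n = 0.75 × 450 × 2875 = 970.3 kN.
Block shear: shear path 2×[55+2×82] = 2×219 mm, A_gv = 10950, A_nv = 2×(219 − 2.5×26)×25 = 7700 mm²; tension across gage: (61 − 1×26)×25 = 875 mm². R_n = min(0.6×450×7700, 0.6×345×10950) + 1.0×450×875 = min(2079, 2266.7) + 393.75 = 2472.8 kN. φR_n = 0.75 × 2472.8 = 1854.6 kN.
Governing: min(1272.7, 2652.8, 970.3, 1854.6) = 970.3 kN → net-section rupture.

970.3 kN (net-section rupture governs)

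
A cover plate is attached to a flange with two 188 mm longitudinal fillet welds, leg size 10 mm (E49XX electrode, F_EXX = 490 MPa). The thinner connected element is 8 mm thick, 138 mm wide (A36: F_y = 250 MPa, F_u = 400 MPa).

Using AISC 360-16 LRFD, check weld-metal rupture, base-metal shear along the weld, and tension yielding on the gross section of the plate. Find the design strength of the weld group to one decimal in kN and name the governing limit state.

248.4 kN (gross-section yield governs)

Weld metal: throat = 0.707×10 = 7.07 mm, L = 2×188 = 376 mm. φR_n = 0.75 × 0.6 × 490 × 7.07 × 376 = 586.2 kN.
Base metal shear (8 mm plate): yield φR_n = 1.0×0.6×250×8×376 = 451.2 kN; rupture φR_n = 0.75×0.6×400×8×376 = 541.4 kN; take 451.2 kN (yield).
Tension yield (gross): A_g = 138×8 = 1104 mm². φR_n = 0.90 × 250 × 1104 = 248.4 kN.
Governing: min(586.2, 451.2, 248.4) = 248.4 kN → gross-section yield.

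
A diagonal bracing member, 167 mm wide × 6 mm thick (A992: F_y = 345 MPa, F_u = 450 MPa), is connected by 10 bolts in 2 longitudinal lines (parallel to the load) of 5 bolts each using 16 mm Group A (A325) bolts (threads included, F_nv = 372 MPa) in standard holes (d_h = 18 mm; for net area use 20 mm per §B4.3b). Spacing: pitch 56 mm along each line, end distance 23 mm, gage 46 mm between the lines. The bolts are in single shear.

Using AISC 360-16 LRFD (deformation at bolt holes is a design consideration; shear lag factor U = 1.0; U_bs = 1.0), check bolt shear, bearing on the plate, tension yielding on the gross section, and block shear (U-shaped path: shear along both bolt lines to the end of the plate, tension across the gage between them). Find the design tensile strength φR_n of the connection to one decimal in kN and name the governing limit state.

311.1 kN (gross-section yield governs)

Bolt shear: A_b = π(16)²/4 = 201.06 mm². φR_n = 0.75 × 372 × 201.06 × 10 × 1 = 561.0 kN.
Bearing (6 mm plate, F_u = 450 MPa): end bolts L_c = 23 − 18/2 = 14, R_n = min(1.2×14×6×450, 2.4×16×6×450) = 45.36 kN/bolt; interior L_c = 56 − 18 = 38, R_n = 103.68 kN/bolt. φR_n = 0.75 × (2×45.36 + 8×103.68) = 690.1 kN.
Tension yield (gross): A_g = 167×6 = 1002 mm². φR_n = 0.90 × 345 × 1002 = 311.1 kN.
Block shear: shear path 2×[23+4×56] = 2×247 mm, A_gv = 2964, A_nv = 2×(247 − 4.5×20)×6 = 1884 mm²; tension across gage: (46 − 1×20)×6 = 156 mm². R_n = min(0.6×450×1884, 0.6×345×2964) + 1.0×450×156 = min(508.68, 613.55) + 70.2 = 578.88 kN. φR_n = 0.75 × 578.88 = 434.2 kN.
Governing: min(561.0, 690.1, 311.1, 434.2) = 311.1 kN → gross-section yield.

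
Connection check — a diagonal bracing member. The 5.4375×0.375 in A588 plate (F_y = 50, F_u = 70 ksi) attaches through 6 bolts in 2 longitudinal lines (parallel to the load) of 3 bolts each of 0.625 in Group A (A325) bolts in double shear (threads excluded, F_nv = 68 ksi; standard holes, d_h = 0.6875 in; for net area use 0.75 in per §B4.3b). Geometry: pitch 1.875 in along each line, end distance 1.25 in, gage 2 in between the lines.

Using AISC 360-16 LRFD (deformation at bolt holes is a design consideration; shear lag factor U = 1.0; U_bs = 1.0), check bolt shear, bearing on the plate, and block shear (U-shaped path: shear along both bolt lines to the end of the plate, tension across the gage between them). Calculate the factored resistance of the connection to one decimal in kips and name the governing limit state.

Bolt shear: A_b = π(0.625)²/4 = 0.3068 in². φR_n = 0.75 × 68 × 0.3068 × 6 × 2 = 187.8 kips.
Bearing (0.375 in plate, F_u = 70 ksi): end bolts L_c = 1.25 − 0.6875/2 = 0.90625, R_n = min(1.2×0.90625×0.375×70, 2.4×0.625×0.375×70) = 28.547 kips/bolt; interior L_c = 1.875 − 0.6875 = 1.1875, R_n = 37.406 kips/bolt. φR_n = 0.75 × (2×28.547 + 4×37.406) = 155.0 kips.
Block shear: shear path 2×[1.25+2×1.875] = 2×5 in, A_gv = 3.75, A_nv = 2×(5 − 2.5×0.75)×0.375 = 2.3438 in²; tension across gage: (2 − 1×0.75)×0.375 = 0.46875 in². R_n = min(0.6×70×2.3438, 0.6×50×3.75) + 1.0×70×0.46875 = min(98.44, 112.5) + 32.813 = 131.25 kips. φR_n = 0.75 × 131.25 = 98.4 kips.
Governing: min(187.8, 155.0, 98.4) = 98.4 kips → block shear.

98.4 kips (block shear governs)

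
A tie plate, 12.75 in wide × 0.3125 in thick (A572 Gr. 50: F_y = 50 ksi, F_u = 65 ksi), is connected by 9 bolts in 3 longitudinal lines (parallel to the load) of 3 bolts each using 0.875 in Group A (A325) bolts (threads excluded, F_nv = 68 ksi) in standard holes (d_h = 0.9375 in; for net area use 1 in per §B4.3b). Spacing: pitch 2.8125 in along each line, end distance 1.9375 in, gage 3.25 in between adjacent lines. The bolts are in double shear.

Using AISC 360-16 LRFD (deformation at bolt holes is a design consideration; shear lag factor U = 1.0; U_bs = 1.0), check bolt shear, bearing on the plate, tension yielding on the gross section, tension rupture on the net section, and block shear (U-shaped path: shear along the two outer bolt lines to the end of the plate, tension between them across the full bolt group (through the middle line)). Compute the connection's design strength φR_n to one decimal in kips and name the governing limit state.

148.5 kips (net-section rupture governs)

Bolt shear: A_b = π(0.875)²/4 = 0.60132 in². φR_n = 0.75 × 68 × 0.60132 × 9 × 2 = 552.0 kips.
Bearing (0.3125 in plate, F_u = 65 ksi): end bolts L_c = 1.9375 − 0.9375/2 = 1.46875, R_n = min(1.2×1.46875×0.3125×65, 2.4×0.875×0.3125×65) = 35.801 kips/bolt; interior L_c = 2.8125 − 0.9375 = 1.875, R_n = 42.656 kips/bolt. φR_n = 0.75 × (3×35.801 + 6×42.656) = 272.5 kips.
Tension yield (gross): A_g = 12.75×0.3125 = 3.9844 in². φR_n = 0.90 × 50 × 3.9844 = 179.3 kips.
Tension rupture (net): A_n = (12.75 − 3×1)×0.3125 = 3.0469 in² (U = 1.0, A_e = A_n). φR_n = 0.75 × 65 × 3.0469 = 148.5 kips.
Block shear: shear path 2×[1.9375+2×2.8125] = 2×7.5625 in, A_gv = 4.7266, A_nv = 2×(7.5625 − 2.5×1)×0.3125 = 3.1641 in²; tension across gage: (6.5 − 2×1)×0.3125 = 1.4063 in². R_n = min(0.6×65×3.1641, 0.6×50×4.7266) + 1.0×65×1.4063 = min(123.4, 141.8) + 91.41 = 214.81 kips. φR_n = 0.75 × 214.81 = 161.1 kips.
Governing: min(552.0, 272.5, 179.3, 148.5, 161.1) = 148.5 kips → net-section rupture.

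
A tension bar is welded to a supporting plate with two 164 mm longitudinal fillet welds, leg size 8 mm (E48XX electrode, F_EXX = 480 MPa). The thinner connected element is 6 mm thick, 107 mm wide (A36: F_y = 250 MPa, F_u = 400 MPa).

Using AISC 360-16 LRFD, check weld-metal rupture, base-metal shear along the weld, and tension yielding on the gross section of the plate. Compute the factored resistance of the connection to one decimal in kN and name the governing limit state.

Weld metal: throat = 0.707×8 = 5.656 mm, L = 2×164 = 328 mm. φR_n = 0.75 × 0.6 × 480 × 5.656 × 328 = 400.7 kN.
Base metal shear (6 mm plate): yield φR_n = 1.0×0.6×250×6×328 = 295.2 kN; rupture φR_n = 0.75×0.6×400×6×328 = 354.2 kN; take 295.2 kN (yield).
Tension yield (gross): A_g = 107×6 = 642 mm². φR_n = 0.90 × 250 × 642 = 144.5 kN.
Governing: min(400.7, 295.2, 144.5) = 144.5 kN → gross-section yield.

144.5 kN (gross-section yield governs)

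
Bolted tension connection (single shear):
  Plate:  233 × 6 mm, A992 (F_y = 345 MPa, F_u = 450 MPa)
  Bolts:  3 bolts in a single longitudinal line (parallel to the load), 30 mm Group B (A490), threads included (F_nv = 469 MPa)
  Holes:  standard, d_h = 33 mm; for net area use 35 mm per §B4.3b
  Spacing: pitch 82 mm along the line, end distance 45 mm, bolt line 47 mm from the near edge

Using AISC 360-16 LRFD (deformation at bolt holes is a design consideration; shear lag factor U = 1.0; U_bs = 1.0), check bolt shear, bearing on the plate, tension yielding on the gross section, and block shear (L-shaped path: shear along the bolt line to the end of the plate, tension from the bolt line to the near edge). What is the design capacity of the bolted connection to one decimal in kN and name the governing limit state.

207.4 kN (block shear governs)

Bolt shear: A_b = π(30)²/4 = 706.86 mm². φR_n = 0.75 × 469 × 706.86 × 3 × 1 = 745.9 kN.
Bearing (6 mm plate, F_u = 450 MPa): end bolts L_c = 45 − 33/2 = 28.5, R_n = min(1.2×28.5×6×450, 2.4×30×6×450) = 92.34 kN/bolt; interior L_c = 82 − 33 = 49, R_n = 158.76 kN/bolt. φR_n = 0.75 × (1×92.34 + 2×158.76) = 307.4 kN.
Tension yield (gross): A_g = 233×6 = 1398 mm². φR_n = 0.90 × 345 × 1398 = 434.1 kN.
Block shear: shear path 1×[45+2×82] = 1×209 mm, A_gv = 1254, A_nv = 1×(209 − 2.5×35)×6 = 729 mm²; tension to near edge: (47 − 0.5×35)×6 = 177 mm². R_n = min(0.6×450×729, 0.6×345×1254) + 1.0×450×177 = min(196.83, 259.58) + 79.65 = 276.48 kN. φR_n = 0.75 × 276.48 = 207.4 kN.
Governing: min(745.9, 307.4, 434.1, 207.4) = 207.4 kN → block shear.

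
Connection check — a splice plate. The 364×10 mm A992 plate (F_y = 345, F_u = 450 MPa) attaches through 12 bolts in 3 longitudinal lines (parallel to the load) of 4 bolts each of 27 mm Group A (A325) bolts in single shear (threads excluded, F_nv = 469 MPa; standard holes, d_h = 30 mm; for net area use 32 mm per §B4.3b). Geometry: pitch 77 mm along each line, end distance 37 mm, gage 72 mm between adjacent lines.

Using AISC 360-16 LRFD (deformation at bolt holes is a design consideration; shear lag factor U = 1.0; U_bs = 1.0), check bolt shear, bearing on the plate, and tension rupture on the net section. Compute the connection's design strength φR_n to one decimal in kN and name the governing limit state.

904.5 kN (net-section rupture governs)

Bolt shear: A_b = π(27)²/4 = 572.56 mm². φR_n = 0.75 × 469 × 572.56 × 12 × 1 = 2416.8 kN.
Bearing (10 mm plate, F_u = 450 MPa): end bolts L_c = 37 − 30/2 = 22, R_n = min(1.2×22×10×450, 2.4×27×10×450) = 118.8 kN/bolt; interior L_c = 77 − 30 = 47, R_n = 253.8 kN/bolt. φR_n = 0.75 × (3×118.8 + 9×253.8) = 1980.5 kN.
Tension rupture (net): A_n = (364 − 3×32)×10 = 2680 mm² (U = 1.0, A_e = A_n). φR_n = 0.75 × 450 × 2680 = 904.5 kN.
Governing: min(2416.8, 1980.5, 904.5) = 904.5 kN → net-section rupture.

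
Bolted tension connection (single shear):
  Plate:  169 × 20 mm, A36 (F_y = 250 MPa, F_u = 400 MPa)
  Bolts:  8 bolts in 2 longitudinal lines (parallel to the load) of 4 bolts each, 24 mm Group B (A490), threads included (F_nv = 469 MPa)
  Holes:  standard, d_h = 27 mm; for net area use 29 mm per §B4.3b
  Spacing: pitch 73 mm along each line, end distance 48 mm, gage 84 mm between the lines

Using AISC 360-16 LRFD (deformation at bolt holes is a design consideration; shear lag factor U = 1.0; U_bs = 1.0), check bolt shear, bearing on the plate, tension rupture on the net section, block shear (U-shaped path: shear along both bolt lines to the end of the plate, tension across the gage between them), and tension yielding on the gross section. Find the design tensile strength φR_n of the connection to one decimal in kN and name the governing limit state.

666.0 kN (net-section rupture governs)

Bolt shear: A_b = π(24)²/4 = 452.39 mm². φR_n = 0.75 × 469 × 452.39 × 8 × 1 = 1273.0 kN.
Bearing (20 mm plate, F_u = 400 MPa): end bolts L_c = 48 − 27/2 = 34.5, R_n = min(1.2×34.5×20×400, 2.4×24×20×400) = 331.2 kN/bolt; interior L_c = 73 − 27 = 46, R_n = 441.6 kN/bolt. φR_n = 0.75 × (2×331.2 + 6×441.6) = 2484.0 kN.
Tension rupture (net): A_n = (169 − 2×29)×20 = 2220 mm² (U = 1.0, A_e = A_n). φR_n = 0.75 × 400 × 2220 = 666.0 kN.
Block shear: shear path 2×[48+3×73] = 2×267 mm, A_gv = 10680, A_nv = 2×(267 − 3.5×29)×20 = 6620 mm²; tension across gage: (84 − 1×29)×20 = 1100 mm². R_n = min(0.6×400×6620, 0.6×250×10680) + 1.0×400×1100 = min(1588.8, 1602) + 440 = 2028.8 kN. φR_n = 0.75 × 2028.8 = 1521.6 kN.
Tension yield (gross): A_g = 169×20 = 3380 mm². φR_n = 0.90 × 250 × 3380 = 760.5 kN.
Governing: min(1273.0, 2484.0, 666.0, 1521.6, 760.5) = 666.0 kN → net-section rupture.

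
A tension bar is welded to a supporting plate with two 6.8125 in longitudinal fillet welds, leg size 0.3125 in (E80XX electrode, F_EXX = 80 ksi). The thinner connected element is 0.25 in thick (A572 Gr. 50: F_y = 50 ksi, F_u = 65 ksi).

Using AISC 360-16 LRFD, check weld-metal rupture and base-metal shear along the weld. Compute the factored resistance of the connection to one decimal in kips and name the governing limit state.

Weld metal: throat = 0.707×0.3125 = 0.22094 in, L = 2×6.8125 = 13.625 in. φR_n = 0.75 × 0.6 × 80 × 0.22094 × 13.625 = 108.4 kips.
Base metal shear (0.25 in plate): yield φR_n = 1.0×0.6×50×0.25×13.625 = 102.2 kips; rupture φR_n = 0.75×0.6×65×0.25×13.625 = 99.6 kips; take 99.6 kips (rupture).
Governing: min(108.4, 99.6) = 99.6 kips → base-metal shear.

99.6 kips (base-metal shear governs)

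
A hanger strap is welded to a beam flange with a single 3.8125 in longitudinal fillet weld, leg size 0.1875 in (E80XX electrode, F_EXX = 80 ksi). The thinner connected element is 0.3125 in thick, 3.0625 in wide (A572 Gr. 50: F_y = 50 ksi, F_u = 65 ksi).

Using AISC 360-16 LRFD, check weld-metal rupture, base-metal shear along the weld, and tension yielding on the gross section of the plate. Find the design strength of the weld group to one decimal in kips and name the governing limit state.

18.2 kips (weld metal governs)

Weld metal: throat = 0.707×0.1875 = 0.13256 in, L = 3.8125 in. φR_n = 0.75 × 0.6 × 80 × 0.13256 × 3.8125 = 18.2 kips.
Base metal shear (0.3125 in plate): yield φR_n = 1.0×0.6×50×0.3125×3.8125 = 35.7 kips; rupture φR_n = 0.75×0.6×65×0.3125×3.8125 = 34.8 kips; take 34.8 kips (rupture).
Tension yield (gross): A_g = 3.0625×0.3125 = 0.95703 in². φR_n = 0.90 × 50 × 0.95703 = 43.1 kips.
Governing: min(18.2, 34.8, 43.1) = 18.2 kips → weld metal.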